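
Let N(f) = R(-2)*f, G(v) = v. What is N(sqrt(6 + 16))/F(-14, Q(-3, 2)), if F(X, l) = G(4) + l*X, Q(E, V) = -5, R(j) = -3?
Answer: -3*sqrt(22)/74 ≈ -0.19015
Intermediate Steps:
N(f) = -3*f
F(X, l) = 4 + X*l (F(X, l) = 4 + l*X = 4 + X*l)
N(sqrt(6 + 16))/F(-14, Q(-3, 2)) = (-3*sqrt(6 + 16))/(4 - 14*(-5)) = (-3*sqrt(22))/(4 + 70) = -3*sqrt(22)/74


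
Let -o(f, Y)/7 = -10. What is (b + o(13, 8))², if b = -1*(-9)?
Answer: 6241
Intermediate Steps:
o(f, Y) = 70 (o(f, Y) = -7*(-10) = 70)
b = 9
(b + o(13, 8))² = (9 + 70)² = 79² = 6241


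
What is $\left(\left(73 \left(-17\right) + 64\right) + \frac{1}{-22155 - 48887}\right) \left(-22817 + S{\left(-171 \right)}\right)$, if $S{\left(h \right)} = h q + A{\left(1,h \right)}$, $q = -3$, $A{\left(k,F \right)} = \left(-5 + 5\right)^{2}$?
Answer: $\frac{932490483120}{35521} \approx 2.6252 \cdot 10^{7}$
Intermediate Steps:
$A{\left(k,F \right)} = 0$ ($A{\left(k,F \right)} = 0^{2} = 0$)
$S{\left(h \right)} = - 3 h$ ($S{\left(h \right)} = h \left(-3\right) + 0 = - 3 h + 0 = - 3 h$)
$\left(\left(73 \left(-17\right) + 64\right) + \frac{1}{-22155 - 48887}\right) \left(-22817 + S{\left(-171 \right)}\right) = \left(\left(73 \left(-17\right) + 64\right) + \frac{1}{-22155 - 48887}\right) \left(-22817 - -513\right) = \left(\left(-1241 + 64\right) + \frac{1}{-71042}\right) \left(-22817 + 513\right) = \left(-1177 - \frac{1}{71042}\right) \left(-22304\right) = \left(- \frac{83616435}{71042}\right) \left(-22304\right) = \frac{932490483120}{35521}$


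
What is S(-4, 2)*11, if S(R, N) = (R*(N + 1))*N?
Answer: -264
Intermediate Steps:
S(R, N) = N*R*(1 + N) (S(R, N) = (R*(1 + N))*N = N*R*(1 + N))
S(-4, 2)*11 = (2*(-4)*(1 + 2))*11 = (2*(-4)*3)*11 = -24*11 = -264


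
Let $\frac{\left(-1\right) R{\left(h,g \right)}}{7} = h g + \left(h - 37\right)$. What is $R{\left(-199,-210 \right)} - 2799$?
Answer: $-293677$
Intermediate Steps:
$R{\left(h,g \right)} = 259 - 7 h - 7 g h$ ($R{\left(h,g \right)} = - 7 \left(h g + \left(h - 37\right)\right) = - 7 \left(g h + \left(-37 + h\right)\right) = - 7 \left(-37 + h + g h\right) = 259 - 7 h - 7 g h$)
$R{\left(-199,-210 \right)} - 2799 = \left(259 - -1393 - \left(-1470\right) \left(-199\right)\right) - 2799 = \left(259 + 1393 - 292530\right) - 2799 = -290878 - 2799 = -293677$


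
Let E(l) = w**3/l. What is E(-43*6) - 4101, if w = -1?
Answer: -1058057/258 ≈ -4101.0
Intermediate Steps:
E(l) = -1/l (E(l) = (-1)**3/l = -1/l)
E(-43*6) - 4101 = -1/((-43*6)) - 4101 = -1/(-258) - 4101 = -1*(-1/258) - 4101 = 1/258 - 4101 = -1058057/258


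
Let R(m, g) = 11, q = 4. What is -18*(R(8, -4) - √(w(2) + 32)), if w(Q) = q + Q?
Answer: -198 + 18*√38 ≈ -87.041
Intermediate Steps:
w(Q) = 4 + Q
-18*(R(8, -4) - √(w(2) + 32)) = -18*(11 - √((4 + 2) + 32)) = -18*(11 - √(6 + 32)) = -18*(11 - √38) = -198 + 18*√38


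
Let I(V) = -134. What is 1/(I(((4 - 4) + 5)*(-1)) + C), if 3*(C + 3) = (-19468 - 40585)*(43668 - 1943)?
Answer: -3/2505711836 ≈ -1.1973e-9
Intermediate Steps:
C = -2505711434/3 (C = -3 + ((-19468 - 40585)*(43668 - 1943))/3 = -3 + (-60053*41725)/3 = -3 + (⅓)*(-2505711425) = -3 - 2505711425/3 = -2505711434/3 ≈ -8.3524e+8)
1/(I(((4 - 4) + 5)*(-1)) + C) = 1/(-134 - 2505711434/3) = 1/(-2505711836/3) = -3/2505711836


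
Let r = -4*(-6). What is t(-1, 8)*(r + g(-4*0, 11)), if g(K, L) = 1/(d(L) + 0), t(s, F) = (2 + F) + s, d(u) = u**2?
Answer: 26145/121 ≈ 216.07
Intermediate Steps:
t(s, F) = 2 + F + s
g(K, L) = L**(-2) (g(K, L) = 1/(L**2 + 0) = 1/(L**2) = L**(-2))
r = 24
t(-1, 8)*(r + g(-4*0, 11)) = (2 + 8 - 1)*(24 + 11**(-2)) = 9*(24 + 1/121) = 9*(2905/121) = 26145/121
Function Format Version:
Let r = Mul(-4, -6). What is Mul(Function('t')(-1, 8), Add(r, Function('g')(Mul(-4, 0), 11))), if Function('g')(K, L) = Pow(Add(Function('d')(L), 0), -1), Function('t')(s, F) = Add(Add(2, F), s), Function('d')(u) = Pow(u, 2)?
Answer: Rational(26145, 121) ≈ 216.07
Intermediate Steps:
Function('t')(s, F) = Add(2, F, s)
Function('g')(K, L) = Pow(L, -2) (Function('g')(K, L) = Pow(Add(Pow(L, 2), 0), -1) = Pow(Pow(L, 2), -1) = Pow(L, -2))
r = 24
Mul(Function('t')(-1, 8), Add(r, Function('g')(Mul(-4, 0), 11))) = Mul(Add(2, 8, -1), Add(24, Pow(11, -2))) = Mul(9, Add(24, Rational(1, 121))) = Mul(9, Rational(2905, 121)) = Rational(26145, 121)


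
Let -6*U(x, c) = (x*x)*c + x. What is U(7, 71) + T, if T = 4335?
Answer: 3754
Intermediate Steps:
U(x, c) = -x/6 - c*x²/6 (U(x, c) = -((x*x)*c + x)/6 = -(x²*c + x)/6 = -(c*x² + x)/6 = -(x + c*x²)/6 = -x/6 - c*x²/6)
U(7, 71) + T = -⅙*7*(1 + 71*7) + 4335 = -⅙*7*(1 + 497) + 4335 = -⅙*7*498 + 4335 = -581 + 4335 = 3754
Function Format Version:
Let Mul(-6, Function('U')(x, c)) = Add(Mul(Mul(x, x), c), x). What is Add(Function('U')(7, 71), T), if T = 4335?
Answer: 3754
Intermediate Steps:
Function('U')(x, c) = Add(Mul(Rational(-1, 6), x), Mul(Rational(-1, 6), c, Pow(x, 2))) (Function('U')(x, c) = Mul(Rational(-1, 6), Add(Mul(Mul(x, x), c), x)) = Mul(Rational(-1, 6), Add(Mul(Pow(x, 2), c), x)) = Mul(Rational(-1, 6), Add(Mul(c, Pow(x, 2)), x)) = Mul(Rational(-1, 6), Add(x, Mul(c, Pow(x, 2)))) = Add(Mul(Rational(-1, 6), x), Mul(Rational(-1, 6), c, Pow(x, 2))))
Add(Function('U')(7, 71), T) = Add(Mul(Rational(-1, 6), 7, Add(1, Mul(71, 7))), 4335) = Add(Mul(Rational(-1, 6), 7, Add(1, 497)), 4335) = Add(Mul(Rational(-1, 6), 7, 498), 4335) = Add(-581, 4335) = 3754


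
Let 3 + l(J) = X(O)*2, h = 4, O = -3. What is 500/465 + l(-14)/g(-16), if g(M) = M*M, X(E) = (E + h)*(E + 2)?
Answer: 25135/23808 ≈ 1.0557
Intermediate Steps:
X(E) = (2 + E)*(4 + E) (X(E) = (E + 4)*(E + 2) = (4 + E)*(2 + E) = (2 + E)*(4 + E))
g(M) = M²
l(J) = -5 (l(J) = -3 + (8 + (-3)² + 6*(-3))*2 = -3 + (8 + 9 - 18)*2 = -3 - 1*2 = -3 - 2 = -5)
500/465 + l(-14)/g(-16) = 500/465 - 5/((-16)²) = 500*(1/465) - 5/256 = 100/93 - 5*1/256 = 100/93 - 5/256 = 25135/23808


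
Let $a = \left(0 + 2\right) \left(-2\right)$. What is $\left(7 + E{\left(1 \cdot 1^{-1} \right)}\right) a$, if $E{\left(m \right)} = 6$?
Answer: $-52$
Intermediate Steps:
$a = -4$ ($a = 2 \left(-2\right) = -4$)
$\left(7 + E{\left(1 \cdot 1^{-1} \right)}\right) a = \left(7 + 6\right) \left(-4\right) = 13 \left(-4\right) = -52$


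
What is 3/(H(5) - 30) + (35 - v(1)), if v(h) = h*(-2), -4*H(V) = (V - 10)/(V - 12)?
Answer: 31181/845 ≈ 36.901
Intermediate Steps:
H(V) = -(-10 + V)/(4*(-12 + V)) (H(V) = -(V - 10)/(4*(V - 12)) = -(-10 + V)/(4*(-12 + V)))
v(h) = -2*h
3/(H(5) - 30) + (35 - v(1)) = 3/((10 - 1*5)/(4*(-12 + 5)) - 30) + (35 - (-2)) = 3/((¼)*(10 - 5)/(-7) - 30) + (35 - 1*(-2)) = 3/((¼)*(-⅐)*5 - 30) + (35 + 2) = 3/(-5/28 - 30) + 37 = 3/(-845/28) + 37 = -28/845*3 + 37 = -84/845 + 37 = 31181/845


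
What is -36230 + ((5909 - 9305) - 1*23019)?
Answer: -62645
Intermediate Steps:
-36230 + ((5909 - 9305) - 1*23019) = -36230 + (-3396 - 23019) = -36230 - 26415 = -62645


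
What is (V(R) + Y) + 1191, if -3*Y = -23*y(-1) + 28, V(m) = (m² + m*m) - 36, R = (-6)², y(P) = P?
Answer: 3730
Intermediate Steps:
R = 36
V(m) = -36 + 2*m² (V(m) = (m² + m²) - 36 = 2*m² - 36 = -36 + 2*m²)
Y = -17 (Y = -(-23*(-1) + 28)/3 = -(23 + 28)/3 = -⅓*51 = -17)
(V(R) + Y) + 1191 = ((-36 + 2*36²) - 17) + 1191 = ((-36 + 2*1296) - 17) + 1191 = ((-36 + 2592) - 17) + 1191 = (2556 - 17) + 1191 = 2539 + 1191 = 3730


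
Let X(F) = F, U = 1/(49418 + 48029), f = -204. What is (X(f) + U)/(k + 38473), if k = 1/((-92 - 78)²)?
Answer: -574508504300/108348366753347 ≈ -0.0053024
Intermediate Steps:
U = 1/97447 ≈ 1.0262e-5
k = 1/28900 (k = 1/((-170)²) = 1/28900 ≈ 3.4602e-5)
(X(f) + U)/(k + 38473) = (-204 + 1/97447)/(1/28900 + 38473) = -19879187/(97447*1111869701/28900) = -19879187/97447*28900/1111869701 = -574508504300/108348366753347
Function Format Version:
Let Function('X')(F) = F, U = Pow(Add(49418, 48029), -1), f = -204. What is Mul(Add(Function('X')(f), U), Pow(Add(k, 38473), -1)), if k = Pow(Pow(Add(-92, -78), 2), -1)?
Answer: Rational(-574508504300, 108348366753347) ≈ -0.0053024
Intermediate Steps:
U = Rational(1, 97447) (U = Pow(97447, -1) = Rational(1, 97447) ≈ 1.0262e-5)
k = Rational(1, 28900) (k = Pow(Pow(-170, 2), -1) = Pow(28900, -1) = Rational(1, 28900) ≈ 3.4602e-5)
Mul(Add(Function('X')(f), U), Pow(Add(k, 38473), -1)) = Mul(Add(-204, Rational(1, 97447)), Pow(Add(Rational(1, 28900), 38473), -1)) = Mul(Rational(-19879187, 97447), Pow(Rational(1111869701, 28900), -1)) = Mul(Rational(-19879187, 97447), Rational(28900, 1111869701)) = Rational(-574508504300, 108348366753347)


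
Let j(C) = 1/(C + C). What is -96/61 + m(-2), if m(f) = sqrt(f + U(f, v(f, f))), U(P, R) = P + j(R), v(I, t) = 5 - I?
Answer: -96/61 + I*sqrt(770)/14 ≈ -1.5738 + 1.9821*I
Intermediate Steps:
j(C) = 1/(2*C)
U(P, R) = P + 1/(2*R)
m(f) = sqrt(1/(2*(5 - f)) + 2*f) (m(f) = sqrt(f + (f + 1/(2*(5 - f)))) = sqrt(1/(2*(5 - f)) + 2*f))
-96/61 + m(-2) = -96/61 + sqrt(2)*sqrt(-1/(-5 - 2) + 4*(-2))/2 = (1/61)*(-96) + sqrt(2)*sqrt(-1/(-7) - 8)/2 = -96/61 + sqrt(2)*sqrt(-1*(-1/7) - 8)/2 = -96/61 + sqrt(2)*sqrt(1/7 - 8)/2 = -96/61 + sqrt(2)*sqrt(-55/7)/2 = -96/61 + sqrt(2)*(I*sqrt(385)/7)/2 = -96/61 + I*sqrt(770)/14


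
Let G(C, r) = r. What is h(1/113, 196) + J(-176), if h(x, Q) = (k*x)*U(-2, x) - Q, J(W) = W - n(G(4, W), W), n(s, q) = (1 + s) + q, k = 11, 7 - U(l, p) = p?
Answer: -259459/12769 ≈ -20.319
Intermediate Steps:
U(l, p) = 7 - p
n(s, q) = 1 + q + s
J(W) = -1 - W (J(W) = W - (1 + W + W) = W - (1 + 2*W) = W + (-1 - 2*W) = -1 - W)
h(x, Q) = -Q + 11*x*(7 - x) (h(x, Q) = (11*x)*(7 - x) - Q = 11*x*(7 - x) - Q = -Q + 11*x*(7 - x))
h(1/113, 196) + J(-176) = (-1*196 - 11*(-7 + 1/113)/113) + (-1 - 1*(-176)) = (-196 - 11*1/113*(-7 + 1/113)) + (-1 + 176) = (-196 - 11*1/113*(-790/113)) + 175 = (-196 + 8690/12769) + 175 = -2494034/12769 + 175 = -259459/12769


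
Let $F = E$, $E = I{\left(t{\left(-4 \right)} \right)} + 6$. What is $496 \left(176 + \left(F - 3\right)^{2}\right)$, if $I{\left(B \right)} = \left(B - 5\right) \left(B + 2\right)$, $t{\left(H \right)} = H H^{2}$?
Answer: $9090259952$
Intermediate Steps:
$t{\left(H \right)} = H^{3}$
$I{\left(B \right)} = \left(-5 + B\right) \left(2 + B\right)$
$E = 4284$ ($E = \left(-10 + \left(\left(-4\right)^{3}\right)^{2} - 3 \left(-4\right)^{3}\right) + 6 = \left(-10 + \left(-64\right)^{2} - -192\right) + 6 = \left(-10 + 4096 + 192\right) + 6 = 4278 + 6 = 4284$)
$F = 4284$
$496 \left(176 + \left(F - 3\right)^{2}\right) = 496 \left(176 + \left(4284 - 3\right)^{2}\right) = 496 \left(176 + 4281^{2}\right) = 496 \left(176 + 18326961\right) = 496 \cdot 18327137 = 9090259952$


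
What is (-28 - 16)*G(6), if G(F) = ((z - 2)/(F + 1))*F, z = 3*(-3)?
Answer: 2904/7 ≈ 414.86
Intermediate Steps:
z = -9
G(F) = -11*F/(1 + F) (G(F) = ((-9 - 2)/(F + 1))*F = (-11/(1 + F))*F = -11*F/(1 + F))
(-28 - 16)*G(6) = (-28 - 16)*(-11*6/(1 + 6)) = -(-484)*6/7 = -44*(-66/7) = 2904/7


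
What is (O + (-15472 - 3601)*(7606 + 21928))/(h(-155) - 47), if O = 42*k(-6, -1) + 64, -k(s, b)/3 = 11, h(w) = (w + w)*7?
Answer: 187767768/739 ≈ 2.5408e+5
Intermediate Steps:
h(w) = 14*w (h(w) = (2*w)*7 = 14*w)
k(s, b) = -33 (k(s, b) = -3*11 = -33)
O = -1322 (O = 42*(-33) + 64 = -1386 + 64 = -1322)
(O + (-15472 - 3601)*(7606 + 21928))/(h(-155) - 47) = (-1322 + (-15472 - 3601)*(7606 + 21928))/(14*(-155) - 47) = (-1322 - 19073*29534)/(-2170 - 47) = (-1322 - 563301982)/(-2217) = -563303304*(-1/2217) = 187767768/739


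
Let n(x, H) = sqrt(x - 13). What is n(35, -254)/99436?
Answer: sqrt(22)/99436 ≈ 4.7170e-5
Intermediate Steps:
n(x, H) = sqrt(-13 + x)
n(35, -254)/99436 = sqrt(-13 + 35)/99436 = sqrt(22)*(1/99436) = sqrt(22)/99436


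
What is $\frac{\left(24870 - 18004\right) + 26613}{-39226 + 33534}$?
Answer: $- \frac{33479}{5692} \approx -5.8818$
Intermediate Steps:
$\frac{\left(24870 - 18004\right) + 26613}{-39226 + 33534} = \frac{\left(24870 - 18004\right) + 26613}{-5692} = \left(6866 + 26613\right) \left(- \frac{1}{5692}\right) = 33479 \left(- \frac{1}{5692}\right) = - \frac{33479}{5692}$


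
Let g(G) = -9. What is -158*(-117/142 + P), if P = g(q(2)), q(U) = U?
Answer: 110205/71 ≈ 1552.2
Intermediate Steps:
P = -9
-158*(-117/142 + P) = -158*(-117/142 - 9) = -158*(-1395/142) = 110205/71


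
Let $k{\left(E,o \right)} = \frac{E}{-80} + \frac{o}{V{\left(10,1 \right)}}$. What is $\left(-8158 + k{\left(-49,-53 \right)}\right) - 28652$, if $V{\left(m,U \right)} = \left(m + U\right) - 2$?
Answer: $- \frac{26506999}{720} \approx -36815.0$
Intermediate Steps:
$V{\left(m,U \right)} = -2 + U + m$ ($V{\left(m,U \right)} = \left(U + m\right) - 2 = -2 + U + m$)
$k{\left(E,o \right)} = - \frac{E}{80} + \frac{o}{9}$ ($k{\left(E,o \right)} = \frac{E}{-80} + \frac{o}{-2 + 1 + 10} = E \left(- \frac{1}{80}\right) + \frac{o}{9} = - \frac{E}{80} + o \frac{1}{9} = - \frac{E}{80} + \frac{o}{9}$)
$\left(-8158 + k{\left(-49,-53 \right)}\right) - 28652 = \left(-8158 + \left(\left(- \frac{1}{80}\right) \left(-49\right) + \frac{1}{9} \left(-53\right)\right)\right) - 28652 = \left(-8158 + \left(\frac{49}{80} - \frac{53}{9}\right)\right) - 28652 = \left(-8158 - \frac{3799}{720}\right) - 28652 = - \frac{5877559}{720} - 28652 = - \frac{26506999}{720}$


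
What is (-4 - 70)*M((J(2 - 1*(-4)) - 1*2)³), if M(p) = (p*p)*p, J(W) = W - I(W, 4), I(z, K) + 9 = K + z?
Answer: -1456542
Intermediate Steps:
I(z, K) = -9 + K + z (I(z, K) = -9 + (K + z) = -9 + K + z)
J(W) = 5 (J(W) = W - (-9 + 4 + W) = W - (-5 + W) = W + (5 - W) = 5)
M(p) = p³ (M(p) = p²*p = p³)
(-4 - 70)*M((J(2 - 1*(-4)) - 1*2)³) = (-4 - 70)*((5 - 1*2)³)³ = -74*(5 - 2)⁹ = -74*(3³)³ = -74*27³ = -74*19683 = -1456542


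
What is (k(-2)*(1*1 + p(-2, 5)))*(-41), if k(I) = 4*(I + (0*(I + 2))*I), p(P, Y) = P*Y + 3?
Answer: -1968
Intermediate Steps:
p(P, Y) = 3 + P*Y
k(I) = 4*I (k(I) = 4*(I + (0*(2 + I))*I) = 4*(I + 0*I) = 4*(I + 0) = 4*I)
(k(-2)*(1*1 + p(-2, 5)))*(-41) = ((4*(-2))*(1*1 + (3 - 2*5)))*(-41) = -8*(1 + (3 - 10))*(-41) = -8*(1 - 7)*(-41) = -8*(-6)*(-41) = 48*(-41) = -1968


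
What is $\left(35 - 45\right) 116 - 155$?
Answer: $-1315$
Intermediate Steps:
$\left(35 - 45\right) 116 - 155 = \left(-10\right) 116 - 155 = -1160 - 155 = -1315$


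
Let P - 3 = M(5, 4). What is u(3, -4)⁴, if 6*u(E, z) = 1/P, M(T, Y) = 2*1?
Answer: 1/810000 ≈ 1.2346e-6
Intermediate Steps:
M(T, Y) = 2
P = 5 (P = 3 + 2 = 5)
u(E, z) = 1/30 (u(E, z) = (⅙)/5 = (⅙)*(⅕) = 1/30)
u(3, -4)⁴ = (1/30)⁴ = 1/810000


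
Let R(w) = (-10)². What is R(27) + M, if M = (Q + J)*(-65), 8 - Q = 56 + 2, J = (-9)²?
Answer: -1915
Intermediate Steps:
J = 81
R(w) = 100
Q = -50 (Q = 8 - (56 + 2) = 8 - 1*58 = 8 - 58 = -50)
M = -2015 (M = (-50 + 81)*(-65) = 31*(-65) = -2015)
R(27) + M = 100 - 2015 = -1915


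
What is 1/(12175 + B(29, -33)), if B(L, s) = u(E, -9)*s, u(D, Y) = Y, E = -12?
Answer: 1/12472 ≈ 8.0180e-5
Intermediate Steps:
B(L, s) = -9*s
1/(12175 + B(29, -33)) = 1/(12175 - 9*(-33)) = 1/(12175 + 297) = 1/12472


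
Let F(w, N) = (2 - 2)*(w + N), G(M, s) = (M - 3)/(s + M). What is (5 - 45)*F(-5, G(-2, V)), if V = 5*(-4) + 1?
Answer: 0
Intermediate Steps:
V = -19 (V = -20 + 1 = -19)
G(M, s) = (-3 + M)/(M + s)
F(w, N) = 0 (F(w, N) = 0*(N + w) = 0)
(5 - 45)*F(-5, G(-2, V)) = (5 - 45)*0 = -40*0 = 0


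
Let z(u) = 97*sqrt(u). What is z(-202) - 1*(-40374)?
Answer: 40374 + 97*I*sqrt(202) ≈ 40374.0 + 1378.6*I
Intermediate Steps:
z(-202) - 1*(-40374) = 97*sqrt(-202) - 1*(-40374) = 97*(I*sqrt(202)) + 40374 = 97*I*sqrt(202) + 40374 = 40374 + 97*I*sqrt(202)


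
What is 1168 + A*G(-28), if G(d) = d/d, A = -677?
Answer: 491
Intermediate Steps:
G(d) = 1
1168 + A*G(-28) = 1168 - 677*1 = 1168 - 677 = 491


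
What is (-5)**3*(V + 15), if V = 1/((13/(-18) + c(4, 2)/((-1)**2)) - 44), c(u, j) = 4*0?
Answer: -301425/161 ≈ -1872.2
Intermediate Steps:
c(u, j) = 0
V = -18/805 (V = 1/((13/(-18) + 0/((-1)**2)) - 44) = 1/((13*(-1/18) + 0/1) - 44) = 1/((-13/18 + 0*1) - 44) = 1/((-13/18 + 0) - 44) = 1/(-13/18 - 44) = 1/(-805/18) = -18/805 ≈ -0.022360)
(-5)**3*(V + 15) = (-5)**3*(-18/805 + 15) = -125*12057/805 = -301425/161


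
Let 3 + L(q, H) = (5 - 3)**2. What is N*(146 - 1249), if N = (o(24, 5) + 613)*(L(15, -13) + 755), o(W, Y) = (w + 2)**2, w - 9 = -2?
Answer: -578704392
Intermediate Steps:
w = 7 (w = 9 - 2 = 7)
L(q, H) = 1 (L(q, H) = -3 + (5 - 3)**2 = -3 + 2**2 = -3 + 4 = 1)
o(W, Y) = 81 (o(W, Y) = (7 + 2)**2 = 9**2 = 81)
N = 524664 (N = (81 + 613)*(1 + 755) = 694*756 = 524664)
N*(146 - 1249) = 524664*(146 - 1249) = 524664*(-1103) = -578704392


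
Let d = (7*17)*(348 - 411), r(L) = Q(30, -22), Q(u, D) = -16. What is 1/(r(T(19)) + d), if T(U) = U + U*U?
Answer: -1/7513 ≈ -0.00013310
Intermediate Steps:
T(U) = U + U**2
r(L) = -16
d = -7497 (d = 119*(-63) = -7497)
1/(r(T(19)) + d) = 1/(-16 - 7497) = 1/(-7513) = -1/7513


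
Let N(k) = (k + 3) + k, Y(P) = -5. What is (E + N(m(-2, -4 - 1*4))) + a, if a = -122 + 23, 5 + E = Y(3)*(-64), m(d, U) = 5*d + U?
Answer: 183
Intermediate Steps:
m(d, U) = U + 5*d
N(k) = 3 + 2*k (N(k) = (3 + k) + k = 3 + 2*k)
E = 315 (E = -5 - 5*(-64) = -5 + 320 = 315)
a = -99
(E + N(m(-2, -4 - 1*4))) + a = (315 + (3 + 2*((-4 - 1*4) + 5*(-2)))) - 99 = (315 + (3 + 2*((-4 - 4) - 10))) - 99 = (315 + (3 + 2*(-8 - 10))) - 99 = (315 + (3 + 2*(-18))) - 99 = (315 + (3 - 36)) - 99 = (315 - 33) - 99 = 282 - 99 = 183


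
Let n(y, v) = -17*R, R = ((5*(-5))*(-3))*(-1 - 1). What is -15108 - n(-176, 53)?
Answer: -17658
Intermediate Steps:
R = -150 (R = -25*(-3)*(-2) = 75*(-2) = -150)
n(y, v) = 2550 (n(y, v) = -17*(-150) = 2550)
-15108 - n(-176, 53) = -15108 - 1*2550 = -15108 - 2550 = -17658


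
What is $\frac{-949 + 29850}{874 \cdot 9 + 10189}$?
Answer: $\frac{28901}{18055} \approx 1.6007$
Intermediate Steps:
$\frac{-949 + 29850}{874 \cdot 9 + 10189} = \frac{28901}{7866 + 10189} = \frac{28901}{18055}$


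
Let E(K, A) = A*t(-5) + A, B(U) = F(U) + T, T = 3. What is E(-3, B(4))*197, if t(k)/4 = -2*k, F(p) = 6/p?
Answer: 72693/2 ≈ 36347.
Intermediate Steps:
t(k) = -8*k (t(k) = 4*(-2*k) = -8*k)
B(U) = 3 + 6/U (B(U) = 6/U + 3 = 3 + 6/U)
E(K, A) = 41*A (E(K, A) = A*(-8*(-5)) + A = A*40 + A = 40*A + A = 41*A)
E(-3, B(4))*197 = (41*(3 + 6/4))*197 = (41*(3 + 6*(1/4)))*197 = (41*(3 + 3/2))*197 = (41*(9/2))*197 = (369/2)*197 = 72693/2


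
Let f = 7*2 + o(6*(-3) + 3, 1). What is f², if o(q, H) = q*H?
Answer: 1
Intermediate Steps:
o(q, H) = H*q
f = -1 (f = 7*2 + 1*(6*(-3) + 3) = 14 + 1*(-18 + 3) = 14 + 1*(-15) = 14 - 15 = -1)
f² = (-1)² = 1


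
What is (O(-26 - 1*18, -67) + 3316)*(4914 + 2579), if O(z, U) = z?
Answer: 24517096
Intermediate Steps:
(O(-26 - 1*18, -67) + 3316)*(4914 + 2579) = ((-26 - 1*18) + 3316)*(4914 + 2579) = ((-26 - 18) + 3316)*7493 = (-44 + 3316)*7493 = 3272*7493 = 24517096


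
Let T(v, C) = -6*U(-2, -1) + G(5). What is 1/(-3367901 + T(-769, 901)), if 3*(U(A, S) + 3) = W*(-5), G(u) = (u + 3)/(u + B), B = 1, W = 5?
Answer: -3/10103495 ≈ -2.9693e-7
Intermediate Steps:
G(u) = (3 + u)/(1 + u) (G(u) = (u + 3)/(u + 1) = (3 + u)/(1 + u))
U(A, S) = -34/3 (U(A, S) = -3 + (5*(-5))/3 = -3 + (⅓)*(-25) = -3 - 25/3 = -34/3)
T(v, C) = 208/3 (T(v, C) = -6*(-34/3) + (3 + 5)/(1 + 5) = 68 + 8/6 = 68 + (⅙)*8 = 68 + 4/3 = 208/3)
1/(-3367901 + T(-769, 901)) = 1/(-3367901 + 208/3) = 1/(-10103495/3) = -3/10103495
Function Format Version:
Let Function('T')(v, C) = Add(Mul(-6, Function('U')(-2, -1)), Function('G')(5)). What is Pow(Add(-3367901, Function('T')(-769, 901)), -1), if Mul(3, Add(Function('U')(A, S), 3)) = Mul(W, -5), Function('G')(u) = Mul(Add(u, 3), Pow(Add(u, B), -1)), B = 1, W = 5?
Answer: Rational(-3, 10103495) ≈ -2.9693e-7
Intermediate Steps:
Function('G')(u) = Mul(Pow(Add(1, u), -1), Add(3, u)) (Function('G')(u) = Mul(Add(u, 3), Pow(Add(u, 1), -1)) = Mul(Add(3, u), Pow(Add(1, u), -1)) = Mul(Pow(Add(1, u), -1), Add(3, u)))
Function('U')(A, S) = Rational(-34, 3) (Function('U')(A, S) = Add(-3, Mul(Rational(1, 3), Mul(5, -5))) = Add(-3, Mul(Rational(1, 3), -25)) = Add(-3, Rational(-25, 3)) = Rational(-34, 3))
Function('T')(v, C) = Rational(208, 3) (Function('T')(v, C) = Add(Mul(-6, Rational(-34, 3)), Mul(Pow(Add(1, 5), -1), Add(3, 5))) = Add(68, Mul(Pow(6, -1), 8)) = Add(68, Mul(Rational(1, 6), 8)) = Add(68, Rational(4, 3)) = Rational(208, 3))
Pow(Add(-3367901, Function('T')(-769, 901)), -1) = Pow(Add(-3367901, Rational(208, 3)), -1) = Pow(Rational(-10103495, 3), -1) = Rational(-3, 10103495)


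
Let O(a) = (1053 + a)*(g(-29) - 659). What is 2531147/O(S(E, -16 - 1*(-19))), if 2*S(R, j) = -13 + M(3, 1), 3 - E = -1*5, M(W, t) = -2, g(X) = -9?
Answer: -148891/41082 ≈ -3.6242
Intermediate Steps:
E = 8 (E = 3 - (-1)*5 = 3 - 1*(-5) = 3 + 5 = 8)
S(R, j) = -15/2 (S(R, j) = (-13 - 2)/2 = (½)*(-15) = -15/2)
O(a) = -703404 - 668*a (O(a) = (1053 + a)*(-9 - 659) = (1053 + a)*(-668) = -703404 - 668*a)
2531147/O(S(E, -16 - 1*(-19))) = 2531147/(-703404 - 668*(-15/2)) = 2531147/(-703404 + 5010) = 2531147/(-698394) = 2531147*(-1/698394) = -148891/41082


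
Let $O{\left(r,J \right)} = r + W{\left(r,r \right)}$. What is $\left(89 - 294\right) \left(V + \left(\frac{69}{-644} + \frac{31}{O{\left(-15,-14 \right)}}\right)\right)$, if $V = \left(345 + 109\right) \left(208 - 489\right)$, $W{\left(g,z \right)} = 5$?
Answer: $\frac{732293169}{28} \approx 2.6153 \cdot 10^{7}$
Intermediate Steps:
$O{\left(r,J \right)} = 5 + r$ ($O{\left(r,J \right)} = r + 5 = 5 + r$)
$V = -127574$ ($V = 454 \left(-281\right) = -127574$)
$\left(89 - 294\right) \left(V + \left(\frac{69}{-644} + \frac{31}{O{\left(-15,-14 \right)}}\right)\right) = \left(89 - 294\right) \left(-127574 + \left(\frac{69}{-644} + \frac{31}{5 - 15}\right)\right) = - 205 \left(-127574 + \left(69 \left(- \frac{1}{644}\right) + \frac{31}{-10}\right)\right) = - 205 \left(-127574 + \left(- \frac{3}{28} + 31 \left(- \frac{1}{10}\right)\right)\right) = - 205 \left(-127574 - \frac{449}{140}\right) = \left(-205\right) \left(- \frac{17860809}{140}\right) = \frac{732293169}{28}$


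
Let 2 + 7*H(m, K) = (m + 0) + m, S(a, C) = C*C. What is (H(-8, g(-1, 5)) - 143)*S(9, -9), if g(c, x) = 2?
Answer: -82539/7 ≈ -11791.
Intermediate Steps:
S(a, C) = C²
H(m, K) = -2/7 + 2*m/7 (H(m, K) = -2/7 + ((m + 0) + m)/7 = -2/7 + (m + m)/7 = -2/7 + (2*m)/7 = -2/7 + 2*m/7)
(H(-8, g(-1, 5)) - 143)*S(9, -9) = ((-2/7 + (2/7)*(-8)) - 143)*(-9)² = ((-2/7 - 16/7) - 143)*81 = (-18/7 - 143)*81 = -1019/7*81 = -82539/7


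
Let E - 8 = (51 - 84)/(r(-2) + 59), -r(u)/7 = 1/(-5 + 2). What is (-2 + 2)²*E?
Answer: 0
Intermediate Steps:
r(u) = 7/3 (r(u) = -7/(-5 + 2) = -7/(-3) = -7*(-⅓) = 7/3)
E = 1373/184 (E = 8 + (51 - 84)/(7/3 + 59) = 8 - 33/184/3 = 8 - 33*3/184 = 8 - 99/184 = 1373/184 ≈ 7.4620)
(-2 + 2)²*E = (-2 + 2)²*(1373/184) = 0²*(1373/184) = 0*(1373/184) = 0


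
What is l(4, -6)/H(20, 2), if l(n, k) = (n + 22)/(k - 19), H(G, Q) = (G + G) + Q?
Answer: -13/525 ≈ -0.024762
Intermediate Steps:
H(G, Q) = Q + 2*G (H(G, Q) = 2*G + Q = Q + 2*G)
l(n, k) = (22 + n)/(-19 + k)
l(4, -6)/H(20, 2) = ((22 + 4)/(-19 - 6))/(2 + 2*20) = (26/(-25))/(2 + 40) = -1/25*26/42 = -26/25*1/42 = -13/525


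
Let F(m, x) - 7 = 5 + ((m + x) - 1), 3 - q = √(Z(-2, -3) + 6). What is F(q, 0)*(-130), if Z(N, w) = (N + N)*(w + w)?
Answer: -1820 + 130*√30 ≈ -1108.0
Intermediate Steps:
Z(N, w) = 4*N*w (Z(N, w) = (2*N)*(2*w) = 4*N*w)
q = 3 - √30 (q = 3 - √(4*(-2)*(-3) + 6) = 3 - √(24 + 6) = 3 - √30 ≈ -2.4772)
F(m, x) = 11 + m + x (F(m, x) = 7 + (5 + ((m + x) - 1)) = 7 + (5 + (-1 + m + x)) = 7 + (4 + m + x) = 11 + m + x)
F(q, 0)*(-130) = (11 + (3 - √30) + 0)*(-130) = (14 - √30)*(-130) = -1820 + 130*√30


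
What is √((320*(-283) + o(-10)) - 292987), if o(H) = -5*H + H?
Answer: I*√383507 ≈ 619.28*I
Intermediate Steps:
o(H) = -4*H
√((320*(-283) + o(-10)) - 292987) = √((320*(-283) - 4*(-10)) - 292987) = √((-90560 + 40) - 292987) = √(-90520 - 292987) = √(-383507) = I*√383507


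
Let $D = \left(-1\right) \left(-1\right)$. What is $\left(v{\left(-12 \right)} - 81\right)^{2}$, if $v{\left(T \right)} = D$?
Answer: $6400$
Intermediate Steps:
$D = 1$
$v{\left(T \right)} = 1$
$\left(v{\left(-12 \right)} - 81\right)^{2} = \left(1 - 81\right)^{2} = \left(-80\right)^{2} = 6400$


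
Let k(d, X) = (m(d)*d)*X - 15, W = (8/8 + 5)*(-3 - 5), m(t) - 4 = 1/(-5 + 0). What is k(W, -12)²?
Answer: 118135161/25 ≈ 4.7254e+6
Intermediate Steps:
m(t) = 19/5 (m(t) = 4 + 1/(-5 + 0) = 4 + 1/(-5) = 4 - ⅕ = 19/5)
W = -48 (W = (8*(⅛) + 5)*(-8) = (1 + 5)*(-8) = 6*(-8) = -48)
k(d, X) = -15 + 19*X*d/5 (k(d, X) = (19*d/5)*X - 15 = 19*X*d/5 - 15 = -15 + 19*X*d/5)
k(W, -12)² = (-15 + (19/5)*(-12)*(-48))² = (-15 + 10944/5)² = (10869/5)² = 118135161/25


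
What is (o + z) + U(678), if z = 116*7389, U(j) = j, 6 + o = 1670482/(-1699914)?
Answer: 729088879531/849957 ≈ 8.5780e+5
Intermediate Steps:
o = -5934983/849957 (o = -6 + 1670482/(-1699914) = -6 + 1670482*(-1/1699914) = -6 - 835241/849957 = -5934983/849957 ≈ -6.9827)
z = 857124
(o + z) + U(678) = (-5934983/849957 + 857124) + 678 = 728512608685/849957 + 678 = 729088879531/849957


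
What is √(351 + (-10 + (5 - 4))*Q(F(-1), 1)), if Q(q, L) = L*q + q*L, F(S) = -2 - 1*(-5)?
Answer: 3*√33 ≈ 17.234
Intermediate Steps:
F(S) = 3 (F(S) = -2 + 5 = 3)
Q(q, L) = 2*L*q (Q(q, L) = L*q + L*q = 2*L*q)
√(351 + (-10 + (5 - 4))*Q(F(-1), 1)) = √(351 + (-10 + (5 - 4))*(2*1*3)) = √(351 + (-10 + 1)*6) = √(351 - 9*6) = √(351 - 54) = √297 = 3*√33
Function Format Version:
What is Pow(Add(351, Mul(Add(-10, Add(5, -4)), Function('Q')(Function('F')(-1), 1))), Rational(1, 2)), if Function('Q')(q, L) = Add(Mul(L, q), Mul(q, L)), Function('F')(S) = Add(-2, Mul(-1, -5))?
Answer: Mul(3, Pow(33, Rational(1, 2))) ≈ 17.234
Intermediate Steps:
Function('F')(S) = 3 (Function('F')(S) = Add(-2, 5) = 3)
Function('Q')(q, L) = Mul(2, L, q) (Function('Q')(q, L) = Add(Mul(L, q), Mul(L, q)) = Mul(2, L, q))
Pow(Add(351, Mul(Add(-10, Add(5, -4)), Function('Q')(Function('F')(-1), 1))), Rational(1, 2)) = Pow(Add(351, Mul(Add(-10, Add(5, -4)), Mul(2, 1, 3))), Rational(1, 2)) = Pow(Add(351, Mul(Add(-10, 1), 6)), Rational(1, 2)) = Pow(Add(351, Mul(-9, 6)), Rational(1, 2)) = Pow(Add(351, -54), Rational(1, 2)) = Pow(297, Rational(1, 2)) = Mul(3, Pow(33, Rational(1, 2)))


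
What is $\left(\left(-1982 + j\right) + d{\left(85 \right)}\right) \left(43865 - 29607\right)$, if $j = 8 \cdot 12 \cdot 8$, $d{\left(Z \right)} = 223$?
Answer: $-14129678$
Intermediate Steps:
$j = 768$ ($j = 96 \cdot 8 = 768$)
$\left(\left(-1982 + j\right) + d{\left(85 \right)}\right) \left(43865 - 29607\right) = \left(\left(-1982 + 768\right) + 223\right) \left(43865 - 29607\right) = \left(-1214 + 223\right) 14258 = \left(-991\right) 14258 = -14129678$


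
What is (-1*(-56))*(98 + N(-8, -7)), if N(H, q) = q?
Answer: 5096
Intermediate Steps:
(-1*(-56))*(98 + N(-8, -7)) = (-1*(-56))*(98 - 7) = 56*91 = 5096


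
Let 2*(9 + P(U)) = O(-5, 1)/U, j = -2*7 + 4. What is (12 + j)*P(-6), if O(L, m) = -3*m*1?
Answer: -35/2 ≈ -17.500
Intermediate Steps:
j = -10 (j = -14 + 4 = -10)
O(L, m) = -3*m
P(U) = -9 - 3/(2*U) (P(U) = -9 + ((-3*1)/U)/2 = -9 + (-3/U)/2 = -9 - 3/(2*U))
(12 + j)*P(-6) = (12 - 10)*(-9 - 3/2/(-6)) = 2*(-9 - 3/2*(-1/6)) = 2*(-9 + 1/4) = 2*(-35/4) = -35/2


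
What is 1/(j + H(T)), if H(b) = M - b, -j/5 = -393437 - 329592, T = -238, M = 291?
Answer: 1/3615674 ≈ 2.7657e-7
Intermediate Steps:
j = 3615145 (j = -5*(-393437 - 329592) = -5*(-723029) = 3615145)
H(b) = 291 - b
1/(j + H(T)) = 1/(3615145 + (291 - 1*(-238))) = 1/(3615145 + (291 + 238)) = 1/(3615145 + 529) = 1/3615674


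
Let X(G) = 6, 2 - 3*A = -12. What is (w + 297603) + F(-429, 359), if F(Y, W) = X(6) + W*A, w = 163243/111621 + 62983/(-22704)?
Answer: 84272884207957/281582576 ≈ 2.9928e+5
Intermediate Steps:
A = 14/3 (A = ⅔ - ⅓*(-12) = ⅔ + 4 = 14/3 ≈ 4.6667)
w = -1107985457/844747728 (w = 163243*(1/111621) + 62983*(-1/22704) = 163243/111621 - 62983/22704 = -1107985457/844747728 ≈ -1.3116)
F(Y, W) = 6 + 14*W/3 (F(Y, W) = 6 + W*(14/3) = 6 + 14*W/3)
(w + 297603) + F(-429, 359) = (-1107985457/844747728 + 297603) + (6 + (14/3)*359) = 251398350110527/844747728 + (6 + 5026/3) = 251398350110527/844747728 + 5044/3 = 84272884207957/281582576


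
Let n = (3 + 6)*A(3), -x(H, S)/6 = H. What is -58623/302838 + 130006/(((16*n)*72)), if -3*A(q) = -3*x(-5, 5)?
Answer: 1761388259/7849560960 ≈ 0.22439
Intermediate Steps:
x(H, S) = -6*H
A(q) = 30 (A(q) = -(-1)*(-6*(-5)) = -(-1)*30 = -⅓*(-90) = 30)
n = 270 (n = (3 + 6)*30 = 9*30 = 270)
-58623/302838 + 130006/(((16*n)*72)) = -58623/302838 + 130006/(((16*270)*72)) = -58623*1/302838 + 130006/((4320*72)) = -19541/100946 + 130006/311040 = -19541/100946 + 130006*(1/311040) = -19541/100946 + 65003/155520 = 1761388259/7849560960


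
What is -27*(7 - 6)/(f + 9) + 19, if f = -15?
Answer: 47/2 ≈ 23.500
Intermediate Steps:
-27*(7 - 6)/(f + 9) + 19 = -27*(7 - 6)/(-15 + 9) + 19 = -27/(-6) + 19 = -27*(-1)/6 + 19 = -27*(-⅙) + 19 = 9/2 + 19 = 47/2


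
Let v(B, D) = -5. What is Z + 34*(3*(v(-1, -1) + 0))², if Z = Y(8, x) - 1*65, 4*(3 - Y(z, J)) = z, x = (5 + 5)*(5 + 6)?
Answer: 7586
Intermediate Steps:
x = 110 (x = 10*11 = 110)
Y(z, J) = 3 - z/4
Z = -64 (Z = (3 - ¼*8) - 1*65 = (3 - 2) - 65 = 1 - 65 = -64)
Z + 34*(3*(v(-1, -1) + 0))² = -64 + 34*(3*(-5 + 0))² = -64 + 34*(3*(-5))² = -64 + 34*(-15)² = -64 + 34*225 = -64 + 7650 = 7586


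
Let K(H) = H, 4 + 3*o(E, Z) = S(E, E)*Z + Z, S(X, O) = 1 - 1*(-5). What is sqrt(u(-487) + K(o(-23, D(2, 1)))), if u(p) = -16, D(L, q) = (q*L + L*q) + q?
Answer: I*sqrt(51)/3 ≈ 2.3805*I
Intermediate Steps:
S(X, O) = 6 (S(X, O) = 1 + 5 = 6)
D(L, q) = q + 2*L*q (D(L, q) = (L*q + L*q) + q = 2*L*q + q = q + 2*L*q)
o(E, Z) = -4/3 + 7*Z/3 (o(E, Z) = -4/3 + (6*Z + Z)/3 = -4/3 + (7*Z)/3 = -4/3 + 7*Z/3)
sqrt(u(-487) + K(o(-23, D(2, 1)))) = sqrt(-16 + (-4/3 + 7*(1*(1 + 2*2))/3)) = sqrt(-16 + (-4/3 + 7*(1*(1 + 4))/3)) = sqrt(-16 + (-4/3 + 7*(1*5)/3)) = sqrt(-16 + (-4/3 + (7/3)*5)) = sqrt(-16 + (-4/3 + 35/3)) = sqrt(-16 + 31/3) = sqrt(-17/3) = I*sqrt(51)/3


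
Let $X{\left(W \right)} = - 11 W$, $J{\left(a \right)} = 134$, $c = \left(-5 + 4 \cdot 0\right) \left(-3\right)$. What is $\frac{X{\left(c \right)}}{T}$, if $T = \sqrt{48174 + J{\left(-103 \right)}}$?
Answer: $- \frac{165 \sqrt{12077}}{24154} \approx -0.75071$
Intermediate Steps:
$c = 15$ ($c = \left(-5 + 0\right) \left(-3\right) = \left(-5\right) \left(-3\right) = 15$)
$T = 2 \sqrt{12077}$ ($T = \sqrt{48174 + 134} = \sqrt{48308} = 2 \sqrt{12077} \approx 219.79$)
$\frac{X{\left(c \right)}}{T} = \frac{\left(-11\right) 15}{2 \sqrt{12077}} = - 165 \frac{\sqrt{12077}}{24154} = - \frac{165 \sqrt{12077}}{24154}$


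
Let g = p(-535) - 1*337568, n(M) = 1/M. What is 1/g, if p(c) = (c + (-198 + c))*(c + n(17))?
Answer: 17/5792536 ≈ 2.9348e-6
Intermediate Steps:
p(c) = (-198 + 2*c)*(1/17 + c) (p(c) = (c + (-198 + c))*(c + 1/17) = (-198 + 2*c)*(c + 1/17) = (-198 + 2*c)*(1/17 + c))
g = 5792536/17 (g = (-198/17 + 2*(-535)² - 3364/17*(-535)) - 1*337568 = (-198/17 + 2*286225 + 1799740/17) - 337568 = (-198/17 + 572450 + 1799740/17) - 337568 = 11531192/17 - 337568 = 5792536/17 ≈ 3.4074e+5)
1/g = 1/(5792536/17) = 17/5792536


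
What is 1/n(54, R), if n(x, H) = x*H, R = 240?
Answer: 1/12960 ≈ 7.7161e-5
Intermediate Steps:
n(x, H) = H*x
1/n(54, R) = 1/(240*54) = 1/12960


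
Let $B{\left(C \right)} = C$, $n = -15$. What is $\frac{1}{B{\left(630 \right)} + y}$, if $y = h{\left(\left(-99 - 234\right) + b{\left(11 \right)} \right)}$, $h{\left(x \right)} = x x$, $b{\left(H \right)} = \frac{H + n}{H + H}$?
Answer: $\frac{121}{13508455} \approx 8.9574 \cdot 10^{-6}$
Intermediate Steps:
$b{\left(H \right)} = \frac{-15 + H}{2 H}$ ($b{\left(H \right)} = \frac{H - 15}{H + H} = \frac{-15 + H}{2 H}$)
$h{\left(x \right)} = x^{2}$
$y = \frac{13432225}{121}$ ($y = \left(\left(-99 - 234\right) + \frac{-15 + 11}{2 \cdot 11}\right)^{2} = \left(\left(-99 - 234\right) + \frac{1}{2} \cdot \frac{1}{11} \left(-4\right)\right)^{2} = \left(-333 - \frac{2}{11}\right)^{2} = \left(- \frac{3665}{11}\right)^{2} = \frac{13432225}{121} \approx 1.1101 \cdot 10^{5}$)
$\frac{1}{B{\left(630 \right)} + y} = \frac{1}{630 + \frac{13432225}{121}} = \frac{1}{\frac{13508455}{121}} = \frac{121}{13508455}$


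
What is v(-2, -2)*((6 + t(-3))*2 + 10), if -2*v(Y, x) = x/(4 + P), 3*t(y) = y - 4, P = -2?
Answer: 26/3 ≈ 8.6667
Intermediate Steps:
t(y) = -4/3 + y/3 (t(y) = (y - 4)/3 = (-4 + y)/3 = -4/3 + y/3)
v(Y, x) = -x/4 (v(Y, x) = -x/(2*(4 - 2)) = -x/(2*2) = -x/4)
v(-2, -2)*((6 + t(-3))*2 + 10) = (-¼*(-2))*((6 + (-4/3 + (⅓)*(-3)))*2 + 10) = ((6 + (-4/3 - 1))*2 + 10)/2 = ((6 - 7/3)*2 + 10)/2 = ((11/3)*2 + 10)/2 = (22/3 + 10)/2 = (½)*(52/3) = 26/3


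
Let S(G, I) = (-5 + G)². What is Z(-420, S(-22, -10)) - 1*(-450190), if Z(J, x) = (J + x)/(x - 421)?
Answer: 138658829/308 ≈ 4.5019e+5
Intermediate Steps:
Z(J, x) = (J + x)/(-421 + x)
Z(-420, S(-22, -10)) - 1*(-450190) = (-420 + (-5 - 22)²)/(-421 + (-5 - 22)²) - 1*(-450190) = (-420 + (-27)²)/(-421 + (-27)²) + 450190 = (-420 + 729)/(-421 + 729) + 450190 = 309/308 + 450190 = 138658829/308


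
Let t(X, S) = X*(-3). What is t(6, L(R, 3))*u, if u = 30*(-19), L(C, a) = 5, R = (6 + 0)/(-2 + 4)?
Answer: 10260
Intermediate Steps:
R = 3 (R = 6/2 = 6*(1/2) = 3)
u = -570
t(X, S) = -3*X
t(6, L(R, 3))*u = -3*6*(-570) = -18*(-570) = 10260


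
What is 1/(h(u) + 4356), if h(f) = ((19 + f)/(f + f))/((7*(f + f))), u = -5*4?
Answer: 11200/48787199 ≈ 0.00022957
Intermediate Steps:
u = -20
h(f) = (19 + f)/(28*f**2) (h(f) = ((19 + f)/((2*f)))/((7*(2*f))) = ((19 + f)*(1/(2*f)))/((14*f)) = ((19 + f)/(2*f))*(1/(14*f)) = (19 + f)/(28*f**2))
1/(h(u) + 4356) = 1/((1/28)*(19 - 20)/(-20)**2 + 4356) = 1/((1/28)*(1/400)*(-1) + 4356) = 1/(-1/11200 + 4356) = 1/(48787199/11200) = 11200/48787199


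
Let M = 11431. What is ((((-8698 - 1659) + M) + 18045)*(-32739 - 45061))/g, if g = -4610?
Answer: 148745820/461 ≈ 3.2266e+5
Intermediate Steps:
((((-8698 - 1659) + M) + 18045)*(-32739 - 45061))/g = ((((-8698 - 1659) + 11431) + 18045)*(-32739 - 45061))/(-4610) = (((-10357 + 11431) + 18045)*(-77800))*(-1/4610) = ((1074 + 18045)*(-77800))*(-1/4610) = (19119*(-77800))*(-1/4610) = -1487458200*(-1/4610) = 148745820/461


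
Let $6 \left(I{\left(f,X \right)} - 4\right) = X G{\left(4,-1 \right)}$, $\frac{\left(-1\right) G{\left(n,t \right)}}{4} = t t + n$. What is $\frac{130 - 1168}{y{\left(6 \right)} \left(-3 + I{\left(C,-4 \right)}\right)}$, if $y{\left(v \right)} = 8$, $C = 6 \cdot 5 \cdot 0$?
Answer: $- \frac{1557}{172} \approx -9.0523$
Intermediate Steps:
$C = 0$ ($C = 30 \cdot 0 = 0$)
$G{\left(n,t \right)} = - 4 n - 4 t^{2}$ ($G{\left(n,t \right)} = - 4 \left(t t + n\right) = - 4 \left(t^{2} + n\right) = - 4 \left(n + t^{2}\right) = - 4 n - 4 t^{2}$)
$I{\left(f,X \right)} = 4 - \frac{10 X}{3}$ ($I{\left(f,X \right)} = 4 + \frac{X \left(\left(-4\right) 4 - 4 \left(-1\right)^{2}\right)}{6} = 4 + \frac{X \left(-16 - 4\right)}{6} = 4 + \frac{X \left(-20\right)}{6} = 4 + \frac{\left(-20\right) X}{6} = 4 - \frac{10 X}{3}$)
$\frac{130 - 1168}{y{\left(6 \right)} \left(-3 + I{\left(C,-4 \right)}\right)} = \frac{130 - 1168}{8 \left(-3 + \left(4 - - \frac{40}{3}\right)\right)} = \frac{130 - 1168}{8 \left(-3 + \left(4 + \frac{40}{3}\right)\right)} = - \frac{1038}{8 \left(-3 + \frac{52}{3}\right)} = - \frac{1038}{8 \cdot \frac{43}{3}} = - \frac{1038}{\frac{344}{3}} = \left(-1038\right) \frac{3}{344} = - \frac{1557}{172}$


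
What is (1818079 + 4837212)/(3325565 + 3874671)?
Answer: 6655291/7200236 ≈ 0.92432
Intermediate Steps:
(1818079 + 4837212)/(3325565 + 3874671) = 6655291/7200236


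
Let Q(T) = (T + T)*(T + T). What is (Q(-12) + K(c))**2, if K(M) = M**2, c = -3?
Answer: 342225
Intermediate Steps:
Q(T) = 4*T**2 (Q(T) = (2*T)*(2*T) = 4*T**2)
(Q(-12) + K(c))**2 = (4*(-12)**2 + (-3)**2)**2 = (4*144 + 9)**2 = (576 + 9)**2 = 585**2 = 342225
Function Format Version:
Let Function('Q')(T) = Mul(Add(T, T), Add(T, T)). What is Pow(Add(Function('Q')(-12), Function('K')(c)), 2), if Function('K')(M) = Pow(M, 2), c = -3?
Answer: 342225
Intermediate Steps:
Function('Q')(T) = Mul(4, Pow(T, 2)) (Function('Q')(T) = Mul(Mul(2, T), Mul(2, T)) = Mul(4, Pow(T, 2)))
Pow(Add(Function('Q')(-12), Function('K')(c)), 2) = Pow(Add(Mul(4, Pow(-12, 2)), Pow(-3, 2)), 2) = Pow(Add(Mul(4, 144), 9), 2) = Pow(Add(576, 9), 2) = Pow(585, 2) = 342225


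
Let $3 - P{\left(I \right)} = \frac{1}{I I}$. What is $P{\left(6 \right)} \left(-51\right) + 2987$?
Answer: $\frac{34025}{12} \approx 2835.4$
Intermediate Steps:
$P{\left(I \right)} = 3 - \frac{1}{I^{2}}$ ($P{\left(I \right)} = 3 - \frac{1}{I I} = 3 - \frac{1}{I^{2}}$)
$P{\left(6 \right)} \left(-51\right) + 2987 = \left(3 - \frac{1}{36}\right) \left(-51\right) + 2987 = \frac{107}{36} \left(-51\right) + 2987 = - \frac{1819}{12} + 2987 = \frac{34025}{12}$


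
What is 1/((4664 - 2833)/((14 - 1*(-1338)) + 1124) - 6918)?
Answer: -2476/17127137 ≈ -0.00014457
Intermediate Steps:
1/((4664 - 2833)/((14 - 1*(-1338)) + 1124) - 6918) = 1/(1831/((14 + 1338) + 1124) - 6918) = 1/(1831/(1352 + 1124) - 6918) = 1/(1831/2476 - 6918) = 1/(-17127137/2476) = -2476/17127137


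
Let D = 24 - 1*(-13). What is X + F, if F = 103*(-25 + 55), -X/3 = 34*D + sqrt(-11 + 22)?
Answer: -684 - 3*sqrt(11) ≈ -693.95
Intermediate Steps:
D = 37 (D = 24 + 13 = 37)
X = -3774 - 3*sqrt(11) (X = -3*(34*37 + sqrt(-11 + 22)) = -3*(1258 + sqrt(11)) = -3774 - 3*sqrt(11) ≈ -3783.9)
F = 3090 (F = 103*30 = 3090)
X + F = (-3774 - 3*sqrt(11)) + 3090 = -684 - 3*sqrt(11)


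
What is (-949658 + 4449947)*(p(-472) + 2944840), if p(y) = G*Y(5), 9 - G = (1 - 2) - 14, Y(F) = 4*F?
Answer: 10309471197480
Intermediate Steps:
G = 24 (G = 9 - ((1 - 2) - 14) = 9 - (-1 - 14) = 9 - 1*(-15) = 9 + 15 = 24)
p(y) = 480 (p(y) = 24*(4*5) = 24*20 = 480)
(-949658 + 4449947)*(p(-472) + 2944840) = (-949658 + 4449947)*(480 + 2944840) = 3500289*2945320 = 10309471197480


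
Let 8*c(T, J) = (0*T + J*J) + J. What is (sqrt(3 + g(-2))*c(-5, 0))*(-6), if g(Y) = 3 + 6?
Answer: 0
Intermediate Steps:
c(T, J) = J/8 + J**2/8 (c(T, J) = ((0*T + J*J) + J)/8 = ((0 + J**2) + J)/8 = (J**2 + J)/8 = (J + J**2)/8 = J/8 + J**2/8)
g(Y) = 9
(sqrt(3 + g(-2))*c(-5, 0))*(-6) = (sqrt(3 + 9)*((1/8)*0*(1 + 0)))*(-6) = (sqrt(12)*((1/8)*0*1))*(-6) = ((2*sqrt(3))*0)*(-6) = 0*(-6) = 0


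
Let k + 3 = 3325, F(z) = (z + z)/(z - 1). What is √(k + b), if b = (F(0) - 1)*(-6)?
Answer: 16*√13 ≈ 57.689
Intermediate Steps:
F(z) = 2*z/(-1 + z) (F(z) = (2*z)/(-1 + z) = 2*z/(-1 + z))
b = 6 (b = (2*0/(-1 + 0) - 1)*(-6) = (2*0/(-1) - 1)*(-6) = (2*0*(-1) - 1)*(-6) = (0 - 1)*(-6) = -1*(-6) = 6)
k = 3322 (k = -3 + 3325 = 3322)
√(k + b) = √(3322 + 6) = √3328 = 16*√13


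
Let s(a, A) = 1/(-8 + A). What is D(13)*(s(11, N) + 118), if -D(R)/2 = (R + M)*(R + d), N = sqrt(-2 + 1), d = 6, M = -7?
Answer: -1746936/65 + 228*I/65 ≈ -26876.0 + 3.5077*I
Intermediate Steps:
N = I (N = sqrt(-1) = I ≈ 1.0*I)
D(R) = -2*(-7 + R)*(6 + R) (D(R) = -2*(R - 7)*(R + 6) = -2*(-7 + R)*(6 + R))
D(13)*(s(11, N) + 118) = (84 - 2*13**2 + 2*13)*(1/(-8 + I) + 118) = (84 - 2*169 + 26)*((-8 - I)/65 + 118) = (84 - 338 + 26)*(118 + (-8 - I)/65) = -228*(118 + (-8 - I)/65) = -26904 - 228*(-8 - I)/65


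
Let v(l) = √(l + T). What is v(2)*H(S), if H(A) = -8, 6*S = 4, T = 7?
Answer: -24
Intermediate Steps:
S = ⅔ (S = (⅙)*4 = ⅔ ≈ 0.66667)
v(l) = √(7 + l) (v(l) = √(l + 7) = √(7 + l))
v(2)*H(S) = √(7 + 2)*(-8) = √9*(-8) = 3*(-8) = -24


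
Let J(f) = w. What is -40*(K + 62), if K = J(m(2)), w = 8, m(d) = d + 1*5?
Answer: -2800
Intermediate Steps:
m(d) = 5 + d (m(d) = d + 5 = 5 + d)
J(f) = 8
K = 8
-40*(K + 62) = -40*(8 + 62) = -40*70 = -2800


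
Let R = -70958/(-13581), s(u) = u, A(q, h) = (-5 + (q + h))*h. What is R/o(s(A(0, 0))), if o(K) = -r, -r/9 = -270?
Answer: -35479/16500915 ≈ -0.0021501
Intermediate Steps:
r = 2430 (r = -9*(-270) = 2430)
A(q, h) = h*(-5 + h + q) (A(q, h) = (-5 + (h + q))*h = (-5 + h + q)*h = h*(-5 + h + q))
R = 70958/13581 (R = -70958*(-1/13581) = 70958/13581 ≈ 5.2248)
o(K) = -2430 (o(K) = -1*2430 = -2430)
R/o(s(A(0, 0))) = (70958/13581)/(-2430) = (70958/13581)*(-1/2430) = -35479/16500915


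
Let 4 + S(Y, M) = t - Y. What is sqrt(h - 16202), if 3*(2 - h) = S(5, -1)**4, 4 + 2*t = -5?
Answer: 9*I*sqrt(5387)/4 ≈ 165.14*I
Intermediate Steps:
t = -9/2 (t = -2 + (1/2)*(-5) = -2 - 5/2 = -9/2 ≈ -4.5000)
S(Y, M) = -17/2 - Y (S(Y, M) = -4 + (-9/2 - Y) = -17/2 - Y)
h = -177115/16 (h = 2 - (-17/2 - 1*5)**4/3 = 2 - (-17/2 - 5)**4/3 = 2 - (-27/2)**4/3 = 2 - 1/3*531441/16 = 2 - 177147/16 = -177115/16 ≈ -11070.)
sqrt(h - 16202) = sqrt(-177115/16 - 16202) = sqrt(-436347/16) = 9*I*sqrt(5387)/4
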